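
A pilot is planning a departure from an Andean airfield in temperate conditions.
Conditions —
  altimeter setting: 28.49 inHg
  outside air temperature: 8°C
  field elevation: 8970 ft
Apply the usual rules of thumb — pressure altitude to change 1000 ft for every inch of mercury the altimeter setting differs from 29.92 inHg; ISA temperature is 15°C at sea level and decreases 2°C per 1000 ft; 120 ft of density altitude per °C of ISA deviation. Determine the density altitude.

Pressure altitude = 8970 + (29.92 − 28.49) × 1000 = 8970 + (+1430) = 10400 ft.
ISA temperature at 10400 ft = 15 − 2 × (10400/1000) = -5.8°C.
ISA deviation = 8 − (-5.8) = +13.8°C.
Density altitude = 10400 + 120 × (13.8) = 12056 ft.

12056 ft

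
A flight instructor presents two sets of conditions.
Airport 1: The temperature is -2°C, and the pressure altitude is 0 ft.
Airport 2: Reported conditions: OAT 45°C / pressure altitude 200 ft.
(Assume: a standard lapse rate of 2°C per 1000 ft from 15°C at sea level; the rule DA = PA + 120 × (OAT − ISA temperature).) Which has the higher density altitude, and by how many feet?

Airport 1: ISA temp = 15°C, deviation -17°C, DA = 0 + 120 × (-17) = -2040 ft.
Airport 2: ISA temp = 14.6°C, deviation +30.4°C, DA = 200 + 120 × 30.4 = 3848 ft.
Airport 2 is higher by 3848 − (-2040) = 5888 ft.

Airport 2 by 5888 ft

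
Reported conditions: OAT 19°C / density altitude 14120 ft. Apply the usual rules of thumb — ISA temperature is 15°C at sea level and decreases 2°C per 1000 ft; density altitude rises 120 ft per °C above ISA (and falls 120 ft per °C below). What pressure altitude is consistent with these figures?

DA = PA + 120 × (OAT − (15 − 2·PA/1000)) = PA + 120·OAT − 1800 + 0.24·PA = 1.24·PA + 120·OAT − 1800.
So 1.24·PA = 14120 − 120 × 19 + 1800 = 13640.
PA = 13640 / 1.24 = 11000 ft.

11000 ft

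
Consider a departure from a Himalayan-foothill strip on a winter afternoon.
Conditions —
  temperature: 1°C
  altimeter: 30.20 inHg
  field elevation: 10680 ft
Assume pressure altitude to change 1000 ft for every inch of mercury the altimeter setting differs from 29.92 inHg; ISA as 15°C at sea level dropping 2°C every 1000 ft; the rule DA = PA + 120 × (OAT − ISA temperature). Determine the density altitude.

11216 ft

Pressure altitude = 10680 + (29.92 − 30.20) × 1000 = 10680 + (-280) = 10400 ft.
ISA temperature at 10400 ft = 15 − 2 × (10400/1000) = -5.8°C.
ISA deviation = 1 − (-5.8) = +6.8°C.
Density altitude = 10400 + 120 × (6.8) = 11216 ft.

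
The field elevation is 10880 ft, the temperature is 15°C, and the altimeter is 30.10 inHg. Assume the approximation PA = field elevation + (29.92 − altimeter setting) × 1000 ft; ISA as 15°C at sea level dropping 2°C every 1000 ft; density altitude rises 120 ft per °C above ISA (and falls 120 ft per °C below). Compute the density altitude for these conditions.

Pressure altitude = 10880 + (29.92 − 30.10) × 1000 = 10880 + (-180) = 10700 ft.
ISA temperature at 10700 ft = 15 − 2 × (10700/1000) = -6.4°C.
ISA deviation = 15 − (-6.4) = +21.4°C.
Density altitude = 10700 + 120 × (21.4) = 13268 ft.

13268 ft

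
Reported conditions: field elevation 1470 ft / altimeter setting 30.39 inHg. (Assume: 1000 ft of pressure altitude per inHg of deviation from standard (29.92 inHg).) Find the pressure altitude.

Pressure correction = (29.92 − 30.39) × 1000 = -470 ft.
Pressure altitude = 1470 + (-470) = 1000 ft.

1000 ft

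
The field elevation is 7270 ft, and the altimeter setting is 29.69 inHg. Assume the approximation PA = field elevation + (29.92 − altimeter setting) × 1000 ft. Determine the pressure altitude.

7500 ft

Pressure correction = (29.92 − 29.69) × 1000 = +230 ft.
Pressure altitude = 7270 + (+230) = 7500 ft.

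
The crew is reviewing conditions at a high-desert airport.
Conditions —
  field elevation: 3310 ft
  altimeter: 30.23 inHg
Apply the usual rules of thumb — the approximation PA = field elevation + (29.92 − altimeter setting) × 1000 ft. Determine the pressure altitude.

3000 ft

Pressure correction = (29.92 − 30.23) × 1000 = -310 ft.
Pressure altitude = 3310 + (-310) = 3000 ft.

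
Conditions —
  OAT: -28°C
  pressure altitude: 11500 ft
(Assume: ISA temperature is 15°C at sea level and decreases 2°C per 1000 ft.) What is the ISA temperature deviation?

ISA temperature at 11500 ft = 15 − 2 × (11500/1000) = -8°C.
Deviation = OAT − ISA = -28 − (-8) = -20°C.

ISA-20°C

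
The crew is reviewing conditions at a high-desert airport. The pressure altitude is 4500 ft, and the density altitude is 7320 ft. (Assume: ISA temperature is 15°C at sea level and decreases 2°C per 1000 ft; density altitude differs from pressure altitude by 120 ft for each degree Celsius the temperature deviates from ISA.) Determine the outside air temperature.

Density altitude − pressure altitude = 7320 − 4500 = +2820 ft.
At 120 ft/°C that is an ISA deviation of 2820/120 = +23.5°C.
ISA temperature at 4500 ft = 15 − 2 × (4500/1000) = 6°C.
OAT = ISA + deviation = 6 + (+23.5) = 29.5°C.

29.5°C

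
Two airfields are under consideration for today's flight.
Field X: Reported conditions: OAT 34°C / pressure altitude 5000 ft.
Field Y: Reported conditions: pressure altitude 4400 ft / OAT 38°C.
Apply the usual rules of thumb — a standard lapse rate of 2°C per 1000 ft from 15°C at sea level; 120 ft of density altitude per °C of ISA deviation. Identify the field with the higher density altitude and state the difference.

Field X: ISA temp = 5°C, deviation +29°C, DA = 5000 + 120 × 29 = 8480 ft.
Field Y: ISA temp = 6.2°C, deviation +31.8°C, DA = 4400 + 120 × 31.8 = 8216 ft.
Field X is higher by 8480 − 8216 = 264 ft.

Field X by 264 ft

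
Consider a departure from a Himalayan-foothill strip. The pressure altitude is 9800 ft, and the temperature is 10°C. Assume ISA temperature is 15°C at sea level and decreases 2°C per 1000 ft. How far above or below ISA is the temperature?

ISA temperature at 9800 ft = 15 − 2 × (9800/1000) = -4.6°C.
Deviation = OAT − ISA = 10 − (-4.6) = +14.6°C.

ISA+14.6°C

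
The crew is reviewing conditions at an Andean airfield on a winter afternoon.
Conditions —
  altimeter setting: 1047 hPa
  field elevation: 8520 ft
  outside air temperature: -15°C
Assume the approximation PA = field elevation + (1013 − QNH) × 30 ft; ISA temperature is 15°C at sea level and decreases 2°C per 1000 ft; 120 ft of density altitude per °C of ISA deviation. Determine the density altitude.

5700 ft

Pressure altitude = 8520 + (1013 − 1047) × 30 = 8520 + (-1020) = 7500 ft.
ISA temperature at 7500 ft = 15 − 2 × (7500/1000) = 0°C.
ISA deviation = -15 − 0 = -15°C.
Density altitude = 7500 + 120 × (-15) = 5700 ft.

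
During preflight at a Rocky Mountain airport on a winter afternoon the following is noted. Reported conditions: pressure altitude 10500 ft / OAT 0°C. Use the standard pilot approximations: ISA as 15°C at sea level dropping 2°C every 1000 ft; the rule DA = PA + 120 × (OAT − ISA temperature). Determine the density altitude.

ISA temperature at 10500 ft = 15 − 2 × (10500/1000) = -6°C.
ISA deviation = 0 − (-6) = +6°C.
Density altitude = 10500 + 120 × (6) = 10500 + (+720) = 11220 ft.

11220 ft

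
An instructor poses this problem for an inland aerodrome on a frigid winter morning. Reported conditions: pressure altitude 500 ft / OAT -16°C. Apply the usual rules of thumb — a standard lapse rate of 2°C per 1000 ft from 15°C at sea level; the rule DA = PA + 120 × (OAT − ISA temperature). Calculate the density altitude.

-3100 ft

ISA temperature at 500 ft = 15 − 2 × (500/1000) = 14°C.
ISA deviation = -16 − 14 = -30°C.
Density altitude = 500 + 120 × (-30) = 500 + (-3600) = -3100 ft.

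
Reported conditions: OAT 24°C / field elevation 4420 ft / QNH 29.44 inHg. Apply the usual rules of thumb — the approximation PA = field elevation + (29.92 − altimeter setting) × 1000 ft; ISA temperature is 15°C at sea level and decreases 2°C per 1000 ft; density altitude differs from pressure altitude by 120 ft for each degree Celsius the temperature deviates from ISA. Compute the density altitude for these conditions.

Pressure altitude = 4420 + (29.92 − 29.44) × 1000 = 4420 + (+480) = 4900 ft.
ISA temperature at 4900 ft = 15 − 2 × (4900/1000) = 5.2°C.
ISA deviation = 24 − 5.2 = +18.8°C.
Density altitude = 4900 + 120 × (18.8) = 7156 ft.

7156 ft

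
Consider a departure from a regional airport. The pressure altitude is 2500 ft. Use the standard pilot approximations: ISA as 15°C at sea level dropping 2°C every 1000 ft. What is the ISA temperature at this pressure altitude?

10°C

ISA temperature = 15 − 2 × (2500/1000) = 15 − 5 = 10°C.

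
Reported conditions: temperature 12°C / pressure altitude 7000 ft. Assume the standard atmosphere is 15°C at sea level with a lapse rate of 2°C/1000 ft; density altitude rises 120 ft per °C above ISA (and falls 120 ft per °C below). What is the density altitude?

ISA temperature at 7000 ft = 15 − 2 × (7000/1000) = 1°C.
ISA deviation = 12 − 1 = +11°C.
Density altitude = 7000 + 120 × (11) = 7000 + (+1320) = 8320 ft.

8320 ft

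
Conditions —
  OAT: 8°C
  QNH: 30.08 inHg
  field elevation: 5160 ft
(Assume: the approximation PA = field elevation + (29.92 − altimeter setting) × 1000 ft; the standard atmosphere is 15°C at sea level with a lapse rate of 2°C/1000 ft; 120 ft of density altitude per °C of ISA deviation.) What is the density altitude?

Pressure altitude = 5160 + (29.92 − 30.08) × 1000 = 5160 + (-160) = 5000 ft.
ISA temperature at 5000 ft = 15 − 2 × (5000/1000) = 5°C.
ISA deviation = 8 − 5 = +3°C.
Density altitude = 5000 + 120 × (3) = 5360 ft.

5360 ft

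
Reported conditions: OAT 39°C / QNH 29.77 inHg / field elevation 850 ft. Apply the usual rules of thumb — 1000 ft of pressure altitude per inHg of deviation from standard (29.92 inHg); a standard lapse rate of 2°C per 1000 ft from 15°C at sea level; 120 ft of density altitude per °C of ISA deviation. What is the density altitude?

Pressure altitude = 850 + (29.92 − 29.77) × 1000 = 850 + (+150) = 1000 ft.
ISA temperature at 1000 ft = 15 − 2 × (1000/1000) = 13°C.
ISA deviation = 39 − 13 = +26°C.
Density altitude = 1000 + 120 × (26) = 4120 ft.

4120 ft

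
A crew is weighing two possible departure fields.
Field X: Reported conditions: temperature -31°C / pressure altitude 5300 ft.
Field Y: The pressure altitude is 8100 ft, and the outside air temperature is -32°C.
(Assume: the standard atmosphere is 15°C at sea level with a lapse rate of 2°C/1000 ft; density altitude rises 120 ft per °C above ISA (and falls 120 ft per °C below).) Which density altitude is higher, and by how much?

Field Y by 3352 ft

Field X: ISA temp = 4.4°C, deviation -35.4°C, DA = 5300 + 120 × (-35.4) = 1052 ft.
Field Y: ISA temp = -1.2°C, deviation -30.8°C, DA = 8100 + 120 × (-30.8) = 4404 ft.
Field Y is higher by 4404 − 1052 = 3352 ft.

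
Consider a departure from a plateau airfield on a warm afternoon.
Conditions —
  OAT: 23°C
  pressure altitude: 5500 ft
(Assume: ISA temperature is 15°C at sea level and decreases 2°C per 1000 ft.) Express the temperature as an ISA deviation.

ISA+19°C

ISA temperature at 5500 ft = 15 − 2 × (5500/1000) = 4°C.
Deviation = OAT − ISA = 23 − 4 = +19°C.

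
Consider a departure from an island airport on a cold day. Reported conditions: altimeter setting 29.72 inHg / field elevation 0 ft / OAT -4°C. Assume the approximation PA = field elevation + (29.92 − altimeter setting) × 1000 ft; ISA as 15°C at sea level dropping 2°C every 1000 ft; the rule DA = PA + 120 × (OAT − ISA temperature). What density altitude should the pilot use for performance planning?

-2032 ft

Pressure altitude = 0 + (29.92 − 29.72) × 1000 = 0 + (+200) = 200 ft.
ISA temperature at 200 ft = 15 − 2 × (200/1000) = 14.6°C.
ISA deviation = -4 − 14.6 = -18.6°C.
Density altitude = 200 + 120 × (-18.6) = -2032 ft.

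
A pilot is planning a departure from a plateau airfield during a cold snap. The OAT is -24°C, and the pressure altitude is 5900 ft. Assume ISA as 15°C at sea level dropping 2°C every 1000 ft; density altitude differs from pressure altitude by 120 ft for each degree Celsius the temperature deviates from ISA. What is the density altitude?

2636 ft

ISA temperature at 5900 ft = 15 − 2 × (5900/1000) = 3.2°C.
ISA deviation = -24 − 3.2 = -27.2°C.
Density altitude = 5900 + 120 × (-27.2) = 5900 + (-3264) = 2636 ft.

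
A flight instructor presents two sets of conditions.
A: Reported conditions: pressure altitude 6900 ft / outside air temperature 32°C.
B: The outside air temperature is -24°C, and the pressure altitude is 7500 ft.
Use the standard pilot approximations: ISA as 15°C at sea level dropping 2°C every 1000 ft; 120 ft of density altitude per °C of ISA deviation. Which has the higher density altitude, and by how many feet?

A: ISA temp = 1.2°C, deviation +30.8°C, DA = 6900 + 120 × 30.8 = 10596 ft.
B: ISA temp = 0°C, deviation -24°C, DA = 7500 + 120 × (-24) = 4620 ft.
A is higher by 10596 − 4620 = 5976 ft.

A by 5976 ft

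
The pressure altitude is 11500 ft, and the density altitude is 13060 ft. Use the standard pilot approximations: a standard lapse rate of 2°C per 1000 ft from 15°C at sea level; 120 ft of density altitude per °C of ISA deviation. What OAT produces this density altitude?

5°C

Density altitude − pressure altitude = 13060 − 11500 = +1560 ft.
At 120 ft/°C that is an ISA deviation of 1560/120 = +13°C.
ISA temperature at 11500 ft = 15 − 2 × (11500/1000) = -8°C.
OAT = ISA + deviation = -8 + (+13) = 5°C.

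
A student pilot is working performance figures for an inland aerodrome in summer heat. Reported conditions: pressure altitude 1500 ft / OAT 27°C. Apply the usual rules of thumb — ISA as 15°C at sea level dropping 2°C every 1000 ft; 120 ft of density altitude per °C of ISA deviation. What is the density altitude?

3300 ft

ISA temperature at 1500 ft = 15 − 2 × (1500/1000) = 12°C.
ISA deviation = 27 − 12 = +15°C.
Density altitude = 1500 + 120 × (15) = 1500 + (+1800) = 3300 ft.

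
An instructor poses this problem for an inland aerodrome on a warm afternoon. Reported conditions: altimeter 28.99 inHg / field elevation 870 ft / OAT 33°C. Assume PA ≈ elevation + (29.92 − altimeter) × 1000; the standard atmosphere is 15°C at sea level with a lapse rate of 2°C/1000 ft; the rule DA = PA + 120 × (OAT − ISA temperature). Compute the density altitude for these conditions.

4392 ft

Pressure altitude = 870 + (29.92 − 28.99) × 1000 = 870 + (+930) = 1800 ft.
ISA temperature at 1800 ft = 15 − 2 × (1800/1000) = 11.4°C.
ISA deviation = 33 − 11.4 = +21.6°C.
Density altitude = 1800 + 120 × (21.6) = 4392 ft.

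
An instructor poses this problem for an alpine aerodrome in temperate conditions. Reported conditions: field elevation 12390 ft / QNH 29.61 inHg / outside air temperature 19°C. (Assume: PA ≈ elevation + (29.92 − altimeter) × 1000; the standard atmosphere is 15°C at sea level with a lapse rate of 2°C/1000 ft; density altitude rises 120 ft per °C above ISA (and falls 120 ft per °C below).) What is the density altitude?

16228 ft

Pressure altitude = 12390 + (29.92 − 29.61) × 1000 = 12390 + (+310) = 12700 ft.
ISA temperature at 12700 ft = 15 − 2 × (12700/1000) = -10.4°C.
ISA deviation = 19 − (-10.4) = +29.4°C.
Density altitude = 12700 + 120 × (29.4) = 16228 ft.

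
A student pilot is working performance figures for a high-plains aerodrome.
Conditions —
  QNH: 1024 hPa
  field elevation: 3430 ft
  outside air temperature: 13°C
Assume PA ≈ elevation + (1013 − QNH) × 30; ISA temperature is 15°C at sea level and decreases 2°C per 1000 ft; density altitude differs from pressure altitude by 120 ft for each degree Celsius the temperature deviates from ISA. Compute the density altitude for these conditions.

3604 ft

Pressure altitude = 3430 + (1013 − 1024) × 30 = 3430 + (-330) = 3100 ft.
ISA temperature at 3100 ft = 15 − 2 × (3100/1000) = 8.8°C.
ISA deviation = 13 − 8.8 = +4.2°C.
Density altitude = 3100 + 120 × (4.2) = 3604 ft.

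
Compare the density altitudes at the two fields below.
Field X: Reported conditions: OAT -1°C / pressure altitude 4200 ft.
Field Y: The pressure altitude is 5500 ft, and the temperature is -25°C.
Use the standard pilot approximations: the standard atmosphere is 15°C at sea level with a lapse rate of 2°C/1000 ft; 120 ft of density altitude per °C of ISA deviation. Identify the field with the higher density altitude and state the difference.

Field X: ISA temp = 6.6°C, deviation -7.6°C, DA = 4200 + 120 × (-7.6) = 3288 ft.
Field Y: ISA temp = 4°C, deviation -29°C, DA = 5500 + 120 × (-29) = 2020 ft.
Field X is higher by 3288 − 2020 = 1268 ft.

Field X by 1268 ft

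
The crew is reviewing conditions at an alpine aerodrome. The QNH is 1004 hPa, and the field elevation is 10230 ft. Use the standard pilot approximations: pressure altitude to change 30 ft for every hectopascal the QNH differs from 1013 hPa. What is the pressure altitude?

Pressure correction = (1013 − 1004) × 30 = +270 ft.
Pressure altitude = 10230 + (+270) = 10500 ft.

10500 ft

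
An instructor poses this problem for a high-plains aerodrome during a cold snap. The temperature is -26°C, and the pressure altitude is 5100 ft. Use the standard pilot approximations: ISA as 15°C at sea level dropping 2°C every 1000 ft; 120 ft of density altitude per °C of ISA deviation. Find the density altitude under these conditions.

ISA temperature at 5100 ft = 15 − 2 × (5100/1000) = 4.8°C.
ISA deviation = -26 − 4.8 = -30.8°C.
Density altitude = 5100 + 120 × (-30.8) = 5100 + (-3696) = 1404 ft.

1404 ft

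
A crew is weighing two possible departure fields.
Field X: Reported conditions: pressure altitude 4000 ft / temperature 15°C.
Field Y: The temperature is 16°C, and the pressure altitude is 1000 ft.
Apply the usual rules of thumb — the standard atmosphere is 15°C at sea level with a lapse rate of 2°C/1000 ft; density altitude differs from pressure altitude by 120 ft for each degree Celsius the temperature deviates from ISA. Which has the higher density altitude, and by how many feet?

Field X by 3600 ft

Field X: ISA temp = 7°C, deviation +8°C, DA = 4000 + 120 × 8 = 4960 ft.
Field Y: ISA temp = 13°C, deviation +3°C, DA = 1000 + 120 × 3 = 1360 ft.
Field X is higher by 4960 − 1360 = 3600 ft.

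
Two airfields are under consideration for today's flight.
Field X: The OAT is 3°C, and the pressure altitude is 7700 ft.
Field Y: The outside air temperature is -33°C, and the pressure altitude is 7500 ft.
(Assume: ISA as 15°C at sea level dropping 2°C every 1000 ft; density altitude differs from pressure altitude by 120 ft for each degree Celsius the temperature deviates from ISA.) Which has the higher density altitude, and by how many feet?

Field X by 4568 ft

Field X: ISA temp = -0.4°C, deviation +3.4°C, DA = 7700 + 120 × 3.4 = 8108 ft.
Field Y: ISA temp = 0°C, deviation -33°C, DA = 7500 + 120 × (-33) = 3540 ft.
Field X is higher by 8108 − 3540 = 4568 ft.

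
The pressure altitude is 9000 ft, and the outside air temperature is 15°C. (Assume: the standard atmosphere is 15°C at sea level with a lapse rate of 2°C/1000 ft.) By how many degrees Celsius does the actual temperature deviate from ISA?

ISA temperature at 9000 ft = 15 − 2 × (9000/1000) = -3°C.
Deviation = OAT − ISA = 15 − (-3) = +18°C.

ISA+18°C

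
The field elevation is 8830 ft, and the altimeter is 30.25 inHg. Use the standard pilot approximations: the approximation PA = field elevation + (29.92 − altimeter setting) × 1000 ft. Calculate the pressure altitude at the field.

Pressure correction = (29.92 − 30.25) × 1000 = -330 ft.
Pressure altitude = 8830 + (-330) = 8500 ft.

8500 ft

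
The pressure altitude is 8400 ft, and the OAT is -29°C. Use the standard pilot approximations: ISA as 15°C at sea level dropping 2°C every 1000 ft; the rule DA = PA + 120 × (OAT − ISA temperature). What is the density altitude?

5136 ft

ISA temperature at 8400 ft = 15 − 2 × (8400/1000) = -1.8°C.
ISA deviation = -29 − (-1.8) = -27.2°C.
Density altitude = 8400 + 120 × (-27.2) = 8400 + (-3264) = 5136 ft.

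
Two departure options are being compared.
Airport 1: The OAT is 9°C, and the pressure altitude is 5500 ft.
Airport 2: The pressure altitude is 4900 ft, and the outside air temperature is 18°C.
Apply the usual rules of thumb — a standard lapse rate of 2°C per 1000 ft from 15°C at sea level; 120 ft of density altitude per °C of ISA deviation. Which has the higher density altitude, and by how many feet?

Airport 1: ISA temp = 4°C, deviation +5°C, DA = 5500 + 120 × 5 = 6100 ft.
Airport 2: ISA temp = 5.2°C, deviation +12.8°C, DA = 4900 + 120 × 12.8 = 6436 ft.
Airport 2 is higher by 6436 − 6100 = 336 ft.

Airport 2 by 336 ft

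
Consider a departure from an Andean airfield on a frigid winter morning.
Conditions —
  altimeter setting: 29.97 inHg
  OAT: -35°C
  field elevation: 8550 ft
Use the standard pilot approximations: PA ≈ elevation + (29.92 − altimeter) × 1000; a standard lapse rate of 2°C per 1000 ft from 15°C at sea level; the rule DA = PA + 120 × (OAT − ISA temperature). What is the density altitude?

4540 ft

Pressure altitude = 8550 + (29.92 − 29.97) × 1000 = 8550 + (-50) = 8500 ft.
ISA temperature at 8500 ft = 15 − 2 × (8500/1000) = -2°C.
ISA deviation = -35 − (-2) = -33°C.
Density altitude = 8500 + 120 × (-33) = 4540 ft.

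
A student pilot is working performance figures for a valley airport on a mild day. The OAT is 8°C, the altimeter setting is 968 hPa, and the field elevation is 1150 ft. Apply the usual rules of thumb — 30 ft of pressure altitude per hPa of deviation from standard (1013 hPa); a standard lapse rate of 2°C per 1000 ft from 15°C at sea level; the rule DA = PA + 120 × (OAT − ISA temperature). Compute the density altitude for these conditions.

Pressure altitude = 1150 + (1013 − 968) × 30 = 1150 + (+1350) = 2500 ft.
ISA temperature at 2500 ft = 15 − 2 × (2500/1000) = 10°C.
ISA deviation = 8 − 10 = -2°C.
Density altitude = 2500 + 120 × (-2) = 2260 ft.

2260 ft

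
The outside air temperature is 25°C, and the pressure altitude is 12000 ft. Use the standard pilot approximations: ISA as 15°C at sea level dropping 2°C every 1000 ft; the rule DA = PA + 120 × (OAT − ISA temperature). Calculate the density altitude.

16080 ft

ISA temperature at 12000 ft = 15 − 2 × (12000/1000) = -9°C.
ISA deviation = 25 − (-9) = +34°C.
Density altitude = 12000 + 120 × (34) = 12000 + (+4080) = 16080 ft.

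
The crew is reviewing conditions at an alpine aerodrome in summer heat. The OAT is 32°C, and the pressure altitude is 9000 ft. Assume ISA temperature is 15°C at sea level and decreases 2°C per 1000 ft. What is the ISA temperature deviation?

ISA+35°C

ISA temperature at 9000 ft = 15 − 2 × (9000/1000) = -3°C.
Deviation = OAT − ISA = 32 − (-3) = +35°C.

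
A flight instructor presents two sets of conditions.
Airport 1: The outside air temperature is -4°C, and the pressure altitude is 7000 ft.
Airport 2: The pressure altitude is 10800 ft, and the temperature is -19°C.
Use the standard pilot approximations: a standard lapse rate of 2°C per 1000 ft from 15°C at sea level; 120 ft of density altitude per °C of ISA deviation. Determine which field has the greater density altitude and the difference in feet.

Airport 2 by 2912 ft

Airport 1: ISA temp = 1°C, deviation -5°C, DA = 7000 + 120 × (-5) = 6400 ft.
Airport 2: ISA temp = -6.6°C, deviation -12.4°C, DA = 10800 + 120 × (-12.4) = 9312 ft.
Airport 2 is higher by 9312 − 6400 = 2912 ft.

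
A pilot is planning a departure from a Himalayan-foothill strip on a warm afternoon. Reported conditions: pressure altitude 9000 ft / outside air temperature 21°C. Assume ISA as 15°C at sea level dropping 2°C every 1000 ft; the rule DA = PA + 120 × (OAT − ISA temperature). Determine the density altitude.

ISA temperature at 9000 ft = 15 − 2 × (9000/1000) = -3°C.
ISA deviation = 21 − (-3) = +24°C.
Density altitude = 9000 + 120 × (24) = 9000 + (+2880) = 11880 ft.

11880 ft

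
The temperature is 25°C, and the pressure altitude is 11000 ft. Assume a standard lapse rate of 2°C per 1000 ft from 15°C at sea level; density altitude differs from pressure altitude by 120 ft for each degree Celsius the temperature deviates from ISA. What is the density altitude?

14840 ft

ISA temperature at 11000 ft = 15 − 2 × (11000/1000) = -7°C.
ISA deviation = 25 − (-7) = +32°C.
Density altitude = 11000 + 120 × (32) = 11000 + (+3840) = 14840 ft.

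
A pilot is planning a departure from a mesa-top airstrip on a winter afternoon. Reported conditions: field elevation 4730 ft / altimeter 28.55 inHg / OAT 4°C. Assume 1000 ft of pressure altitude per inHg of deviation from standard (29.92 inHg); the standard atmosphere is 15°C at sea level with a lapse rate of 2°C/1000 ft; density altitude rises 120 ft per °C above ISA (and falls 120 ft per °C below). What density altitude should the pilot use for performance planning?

Pressure altitude = 4730 + (29.92 − 28.55) × 1000 = 4730 + (+1370) = 6100 ft.
ISA temperature at 6100 ft = 15 − 2 × (6100/1000) = 2.8°C.
ISA deviation = 4 − 2.8 = +1.2°C.
Density altitude = 6100 + 120 × (1.2) = 6244 ft.

6244 ft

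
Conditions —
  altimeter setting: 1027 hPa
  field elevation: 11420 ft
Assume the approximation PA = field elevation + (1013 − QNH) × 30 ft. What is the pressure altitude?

Pressure correction = (1013 − 1027) × 30 = -420 ft.
Pressure altitude = 11420 + (-420) = 11000 ft.

11000 ft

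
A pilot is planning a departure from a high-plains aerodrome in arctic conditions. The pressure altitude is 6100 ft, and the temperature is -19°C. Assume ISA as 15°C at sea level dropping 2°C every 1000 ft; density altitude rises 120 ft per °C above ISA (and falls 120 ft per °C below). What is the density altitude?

3484 ft

ISA temperature at 6100 ft = 15 − 2 × (6100/1000) = 2.8°C.
ISA deviation = -19 − 2.8 = -21.8°C.
Density altitude = 6100 + 120 × (-21.8) = 6100 + (-2616) = 3484 ft.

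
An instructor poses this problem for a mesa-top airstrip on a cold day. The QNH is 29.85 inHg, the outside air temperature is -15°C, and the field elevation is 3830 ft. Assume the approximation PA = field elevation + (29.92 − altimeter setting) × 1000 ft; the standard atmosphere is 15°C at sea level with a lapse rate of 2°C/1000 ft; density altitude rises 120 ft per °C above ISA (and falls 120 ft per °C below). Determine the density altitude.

Pressure altitude = 3830 + (29.92 − 29.85) × 1000 = 3830 + (+70) = 3900 ft.
ISA temperature at 3900 ft = 15 − 2 × (3900/1000) = 7.2°C.
ISA deviation = -15 − 7.2 = -22.2°C.
Density altitude = 3900 + 120 × (-22.2) = 1236 ft.

1236 ft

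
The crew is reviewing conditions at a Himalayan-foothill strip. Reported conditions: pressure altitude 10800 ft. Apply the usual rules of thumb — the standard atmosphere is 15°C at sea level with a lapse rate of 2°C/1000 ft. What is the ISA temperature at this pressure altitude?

ISA temperature = 15 − 2 × (10800/1000) = 15 − 21.6 = -6.6°C.

-6.6°C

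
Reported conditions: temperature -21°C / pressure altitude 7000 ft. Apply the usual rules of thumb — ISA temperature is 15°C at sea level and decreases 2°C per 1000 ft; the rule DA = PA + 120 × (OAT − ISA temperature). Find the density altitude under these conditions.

ISA temperature at 7000 ft = 15 − 2 × (7000/1000) = 1°C.
ISA deviation = -21 − 1 = -22°C.
Density altitude = 7000 + 120 × (-22) = 7000 + (-2640) = 4360 ft.

4360 ft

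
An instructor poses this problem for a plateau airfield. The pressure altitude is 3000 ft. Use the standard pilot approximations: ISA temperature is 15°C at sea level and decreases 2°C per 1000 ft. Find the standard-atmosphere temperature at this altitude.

9°C

ISA temperature = 15 − 2 × (3000/1000) = 15 − 6 = 9°C.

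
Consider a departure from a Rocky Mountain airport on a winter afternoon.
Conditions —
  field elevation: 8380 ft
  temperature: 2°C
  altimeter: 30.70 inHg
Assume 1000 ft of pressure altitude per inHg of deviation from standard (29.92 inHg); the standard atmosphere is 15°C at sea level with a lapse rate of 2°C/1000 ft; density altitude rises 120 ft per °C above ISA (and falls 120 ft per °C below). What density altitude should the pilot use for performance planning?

Pressure altitude = 8380 + (29.92 − 30.70) × 1000 = 8380 + (-780) = 7600 ft.
ISA temperature at 7600 ft = 15 − 2 × (7600/1000) = -0.2°C.
ISA deviation = 2 − (-0.2) = +2.2°C.
Density altitude = 7600 + 120 × (2.2) = 7864 ft.

7864 ft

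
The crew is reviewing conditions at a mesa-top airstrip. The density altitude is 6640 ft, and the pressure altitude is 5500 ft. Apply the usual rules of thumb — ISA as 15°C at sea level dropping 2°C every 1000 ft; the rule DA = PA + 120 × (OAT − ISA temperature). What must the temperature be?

Density altitude − pressure altitude = 6640 − 5500 = +1140 ft.
At 120 ft/°C that is an ISA deviation of 1140/120 = +9.5°C.
ISA temperature at 5500 ft = 15 − 2 × (5500/1000) = 4°C.
OAT = ISA + deviation = 4 + (+9.5) = 13.5°C.

13.5°C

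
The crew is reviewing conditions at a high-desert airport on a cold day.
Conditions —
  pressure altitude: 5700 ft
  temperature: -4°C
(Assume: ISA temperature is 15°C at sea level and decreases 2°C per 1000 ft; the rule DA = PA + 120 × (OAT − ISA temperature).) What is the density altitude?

4788 ft

ISA temperature at 5700 ft = 15 − 2 × (5700/1000) = 3.6°C.
ISA deviation = -4 − 3.6 = -7.6°C.
Density altitude = 5700 + 120 × (-7.6) = 5700 + (-912) = 4788 ft.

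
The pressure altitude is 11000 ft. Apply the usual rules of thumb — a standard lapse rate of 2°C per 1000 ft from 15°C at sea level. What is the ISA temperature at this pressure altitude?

ISA temperature = 15 − 2 × (11000/1000) = 15 − 22 = -7°C.

-7°C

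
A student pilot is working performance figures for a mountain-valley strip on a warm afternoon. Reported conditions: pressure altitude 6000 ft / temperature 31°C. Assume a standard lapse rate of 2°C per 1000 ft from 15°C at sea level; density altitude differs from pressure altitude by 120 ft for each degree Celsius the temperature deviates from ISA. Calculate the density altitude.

9360 ft

ISA temperature at 6000 ft = 15 − 2 × (6000/1000) = 3°C.
ISA deviation = 31 − 3 = +28°C.
Density altitude = 6000 + 120 × (28) = 6000 + (+3360) = 9360 ft.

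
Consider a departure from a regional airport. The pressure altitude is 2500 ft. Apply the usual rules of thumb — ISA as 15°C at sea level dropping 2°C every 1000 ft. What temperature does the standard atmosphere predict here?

ISA temperature = 15 − 2 × (2500/1000) = 15 − 5 = 10°C.

10°C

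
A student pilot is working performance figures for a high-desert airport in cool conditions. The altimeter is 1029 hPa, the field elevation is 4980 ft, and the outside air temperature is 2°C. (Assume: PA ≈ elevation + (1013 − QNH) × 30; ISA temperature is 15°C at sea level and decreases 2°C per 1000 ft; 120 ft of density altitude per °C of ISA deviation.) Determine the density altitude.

4020 ft

Pressure altitude = 4980 + (1013 − 1029) × 30 = 4980 + (-480) = 4500 ft.
ISA temperature at 4500 ft = 15 − 2 × (4500/1000) = 6°C.
ISA deviation = 2 − 6 = -4°C.
Density altitude = 4500 + 120 × (-4) = 4020 ft.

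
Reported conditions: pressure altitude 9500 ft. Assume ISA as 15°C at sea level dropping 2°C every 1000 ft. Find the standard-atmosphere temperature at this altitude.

ISA temperature = 15 − 2 × (9500/1000) = 15 − 19 = -4°C.

-4°C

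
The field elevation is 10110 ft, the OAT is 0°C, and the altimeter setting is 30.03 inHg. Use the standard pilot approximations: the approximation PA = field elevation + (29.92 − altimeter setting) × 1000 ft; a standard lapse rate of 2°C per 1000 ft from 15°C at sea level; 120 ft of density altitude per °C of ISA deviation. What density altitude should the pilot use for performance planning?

10600 ft

Pressure altitude = 10110 + (29.92 − 30.03) × 1000 = 10110 + (-110) = 10000 ft.
ISA temperature at 10000 ft = 15 − 2 × (10000/1000) = -5°C.
ISA deviation = 0 − (-5) = +5°C.
Density altitude = 10000 + 120 × (5) = 10600 ft.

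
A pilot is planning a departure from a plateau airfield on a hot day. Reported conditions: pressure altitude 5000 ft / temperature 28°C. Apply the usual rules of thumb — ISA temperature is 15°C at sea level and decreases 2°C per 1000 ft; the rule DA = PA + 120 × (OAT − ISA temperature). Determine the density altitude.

7760 ft

ISA temperature at 5000 ft = 15 − 2 × (5000/1000) = 5°C.
ISA deviation = 28 − 5 = +23°C.
Density altitude = 5000 + 120 × (23) = 5000 + (+2760) = 7760 ft.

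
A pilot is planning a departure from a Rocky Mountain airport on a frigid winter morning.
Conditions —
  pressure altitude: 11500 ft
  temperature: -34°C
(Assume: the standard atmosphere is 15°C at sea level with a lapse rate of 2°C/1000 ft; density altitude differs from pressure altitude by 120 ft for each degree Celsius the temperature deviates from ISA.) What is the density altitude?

8380 ft

ISA temperature at 11500 ft = 15 − 2 × (11500/1000) = -8°C.
ISA deviation = -34 − (-8) = -26°C.
Density altitude = 11500 + 120 × (-26) = 11500 + (-3120) = 8380 ft.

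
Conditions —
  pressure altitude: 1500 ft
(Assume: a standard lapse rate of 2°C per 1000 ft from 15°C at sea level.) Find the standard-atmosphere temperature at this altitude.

12°C

ISA temperature = 15 − 2 × (1500/1000) = 15 − 3 = 12°C.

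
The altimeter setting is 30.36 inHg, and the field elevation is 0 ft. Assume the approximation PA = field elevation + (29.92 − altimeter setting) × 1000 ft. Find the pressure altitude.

-440 ft

Pressure correction = (29.92 − 30.36) × 1000 = -440 ft.
Pressure altitude = 0 + (-440) = -440 ft.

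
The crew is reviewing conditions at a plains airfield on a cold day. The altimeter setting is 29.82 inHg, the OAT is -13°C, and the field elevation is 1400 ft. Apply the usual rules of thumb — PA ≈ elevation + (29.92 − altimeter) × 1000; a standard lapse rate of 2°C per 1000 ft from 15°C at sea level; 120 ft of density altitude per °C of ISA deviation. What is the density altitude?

Pressure altitude = 1400 + (29.92 − 29.82) × 1000 = 1400 + (+100) = 1500 ft.
ISA temperature at 1500 ft = 15 − 2 × (1500/1000) = 12°C.
ISA deviation = -13 − 12 = -25°C.
Density altitude = 1500 + 120 × (-25) = -1500 ft.

-1500 ft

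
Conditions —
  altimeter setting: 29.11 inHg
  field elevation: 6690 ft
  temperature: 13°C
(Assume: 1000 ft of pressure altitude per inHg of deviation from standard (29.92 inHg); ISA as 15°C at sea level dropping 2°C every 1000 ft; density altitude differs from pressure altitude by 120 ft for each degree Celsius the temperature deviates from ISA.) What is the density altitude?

9060 ft

Pressure altitude = 6690 + (29.92 − 29.11) × 1000 = 6690 + (+810) = 7500 ft.
ISA temperature at 7500 ft = 15 − 2 × (7500/1000) = 0°C.
ISA deviation = 13 − 0 = +13°C.
Density altitude = 7500 + 120 × (13) = 9060 ft.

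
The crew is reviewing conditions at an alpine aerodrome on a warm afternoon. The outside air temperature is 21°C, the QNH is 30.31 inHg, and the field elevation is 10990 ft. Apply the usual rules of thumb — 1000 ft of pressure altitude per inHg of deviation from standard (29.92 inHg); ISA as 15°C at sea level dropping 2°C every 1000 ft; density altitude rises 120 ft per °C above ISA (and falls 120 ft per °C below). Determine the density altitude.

13864 ft

Pressure altitude = 10990 + (29.92 − 30.31) × 1000 = 10990 + (-390) = 10600 ft.
ISA temperature at 10600 ft = 15 − 2 × (10600/1000) = -6.2°C.
ISA deviation = 21 − (-6.2) = +27.2°C.
Density altitude = 10600 + 120 × (27.2) = 13864 ft.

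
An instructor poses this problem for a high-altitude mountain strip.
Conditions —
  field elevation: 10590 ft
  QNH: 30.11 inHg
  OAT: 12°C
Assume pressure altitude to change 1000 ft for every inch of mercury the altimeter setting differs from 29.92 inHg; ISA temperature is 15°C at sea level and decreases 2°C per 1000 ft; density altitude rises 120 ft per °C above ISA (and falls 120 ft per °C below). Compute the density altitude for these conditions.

12536 ft

Pressure altitude = 10590 + (29.92 − 30.11) × 1000 = 10590 + (-190) = 10400 ft.
ISA temperature at 10400 ft = 15 − 2 × (10400/1000) = -5.8°C.
ISA deviation = 12 − (-5.8) = +17.8°C.
Density altitude = 10400 + 120 × (17.8) = 12536 ft.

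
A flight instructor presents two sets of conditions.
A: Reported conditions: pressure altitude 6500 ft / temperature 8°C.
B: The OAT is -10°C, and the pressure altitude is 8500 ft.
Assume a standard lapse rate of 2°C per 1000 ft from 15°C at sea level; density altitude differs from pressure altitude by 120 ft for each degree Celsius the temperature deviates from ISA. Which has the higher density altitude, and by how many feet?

B by 320 ft

A: ISA temp = 2°C, deviation +6°C, DA = 6500 + 120 × 6 = 7220 ft.
B: ISA temp = -2°C, deviation -8°C, DA = 8500 + 120 × (-8) = 7540 ft.
B is higher by 7540 − 7220 = 320 ft.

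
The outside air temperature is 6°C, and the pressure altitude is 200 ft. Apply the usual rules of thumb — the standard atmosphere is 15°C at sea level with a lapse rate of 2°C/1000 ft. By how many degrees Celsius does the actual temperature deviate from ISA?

ISA-8.6°C

ISA temperature at 200 ft = 15 − 2 × (200/1000) = 14.6°C.
Deviation = OAT − ISA = 6 − 14.6 = -8.6°C.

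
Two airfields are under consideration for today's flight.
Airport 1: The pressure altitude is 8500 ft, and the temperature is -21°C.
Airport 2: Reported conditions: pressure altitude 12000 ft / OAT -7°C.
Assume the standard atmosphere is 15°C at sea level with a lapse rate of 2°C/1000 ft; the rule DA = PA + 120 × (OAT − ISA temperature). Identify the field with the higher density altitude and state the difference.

Airport 1: ISA temp = -2°C, deviation -19°C, DA = 8500 + 120 × (-19) = 6220 ft.
Airport 2: ISA temp = -9°C, deviation +2°C, DA = 12000 + 120 × 2 = 12240 ft.
Airport 2 is higher by 12240 − 6220 = 6020 ft.

Airport 2 by 6020 ft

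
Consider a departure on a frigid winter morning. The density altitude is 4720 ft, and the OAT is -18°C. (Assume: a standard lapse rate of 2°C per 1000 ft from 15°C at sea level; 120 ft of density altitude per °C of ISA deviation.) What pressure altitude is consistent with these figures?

7000 ft

DA = PA + 120 × (OAT − (15 − 2·PA/1000)) = PA + 120·OAT − 1800 + 0.24·PA = 1.24·PA + 120·OAT − 1800.
So 1.24·PA = 4720 − 120 × (-18) + 1800 = 8680.
PA = 8680 / 1.24 = 7000 ft.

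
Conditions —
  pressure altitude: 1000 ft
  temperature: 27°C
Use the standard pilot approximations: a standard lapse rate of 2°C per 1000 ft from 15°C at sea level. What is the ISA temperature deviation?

ISA+14°C

ISA temperature at 1000 ft = 15 − 2 × (1000/1000) = 13°C.
Deviation = OAT − ISA = 27 − 13 = +14°C.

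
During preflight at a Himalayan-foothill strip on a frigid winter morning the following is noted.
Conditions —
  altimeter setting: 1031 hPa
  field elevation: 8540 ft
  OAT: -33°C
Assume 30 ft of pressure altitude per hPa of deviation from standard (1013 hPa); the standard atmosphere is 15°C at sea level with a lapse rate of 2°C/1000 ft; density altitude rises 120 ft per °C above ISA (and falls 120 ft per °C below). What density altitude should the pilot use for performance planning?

4160 ft

Pressure altitude = 8540 + (1013 − 1031) × 30 = 8540 + (-540) = 8000 ft.
ISA temperature at 8000 ft = 15 − 2 × (8000/1000) = -1°C.
ISA deviation = -33 − (-1) = -32°C.
Density altitude = 8000 + 120 × (-32) = 4160 ft.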